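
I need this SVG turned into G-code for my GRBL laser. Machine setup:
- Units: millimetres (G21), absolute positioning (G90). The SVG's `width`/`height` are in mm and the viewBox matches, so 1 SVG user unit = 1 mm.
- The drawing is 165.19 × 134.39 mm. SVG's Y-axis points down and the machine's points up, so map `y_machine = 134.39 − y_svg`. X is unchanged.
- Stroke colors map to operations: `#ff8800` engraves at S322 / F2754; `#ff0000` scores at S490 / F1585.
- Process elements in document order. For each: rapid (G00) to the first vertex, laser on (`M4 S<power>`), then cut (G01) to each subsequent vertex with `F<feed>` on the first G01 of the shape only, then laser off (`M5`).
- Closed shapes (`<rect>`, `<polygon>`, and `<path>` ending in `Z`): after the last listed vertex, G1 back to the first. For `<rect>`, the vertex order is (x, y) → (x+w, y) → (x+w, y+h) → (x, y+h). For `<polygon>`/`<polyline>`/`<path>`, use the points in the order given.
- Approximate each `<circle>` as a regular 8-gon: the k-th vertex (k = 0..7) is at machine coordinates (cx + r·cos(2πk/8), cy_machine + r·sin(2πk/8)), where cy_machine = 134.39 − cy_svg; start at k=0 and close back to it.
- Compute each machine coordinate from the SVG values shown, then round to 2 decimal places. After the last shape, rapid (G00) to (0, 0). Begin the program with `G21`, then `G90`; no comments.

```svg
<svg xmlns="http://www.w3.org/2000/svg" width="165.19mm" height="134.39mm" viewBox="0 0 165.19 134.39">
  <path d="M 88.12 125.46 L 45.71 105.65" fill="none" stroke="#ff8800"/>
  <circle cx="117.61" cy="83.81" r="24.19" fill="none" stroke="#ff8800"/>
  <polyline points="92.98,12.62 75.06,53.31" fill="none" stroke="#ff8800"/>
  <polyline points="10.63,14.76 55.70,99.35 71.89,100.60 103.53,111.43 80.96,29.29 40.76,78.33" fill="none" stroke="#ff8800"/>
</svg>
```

viewBox `0 0 165.19 134.39` with mm width/height → 1 unit = 1 mm. Flip: y_m = 134.39 − y_svg.

**Shape 1** — `<path>` line segment, stroke `#ff8800` → engrave (S322, F2754). Machine vertices: (88.12,8.93) → (45.71,28.74). Open path.

**Shape 2** — `<circle>` circle, stroke `#ff8800` → engrave (S322, F2754). Machine vertices: (141.80,50.58) → (134.71,67.68) → (117.61,74.77) → (100.51,67.68) → (93.42,50.58) → (100.51,33.48) → (117.61,26.39) → (134.71,33.48) → (141.80,50.58). Closed: final G1 returns to the first vertex.

**Shape 3** — `<polyline>` line segment, stroke `#ff8800` → engrave (S322, F2754). Machine vertices: (92.98,121.77) → (75.06,81.08). Open path.

**Shape 4** — `<polyline>` open polyline, stroke `#ff8800` → engrave (S322, F2754). Machine vertices: (10.63,119.63) → (55.70,35.04) → (71.89,33.79) → (103.53,22.96) → (80.96,105.10) → (40.76,56.06). Open path.

G21
G90
G00 X88.12 Y8.93
M4 S322
G01 X45.71 Y28.74 F2754
M5
G00 X141.80 Y50.58
M4 S322
G01 X134.71 Y67.68 F2754
G01 X117.61 Y74.77
G01 X100.51 Y67.68
G01 X93.42 Y50.58
G01 X100.51 Y33.48
G01 X117.61 Y26.39
G01 X134.71 Y33.48
G01 X141.80 Y50.58
M5
G00 X92.98 Y121.77
M4 S322
G01 X75.06 Y81.08 F2754
M5
G00 X10.63 Y119.63
M4 S322
G01 X55.70 Y35.04 F2754
G01 X71.89 Y33.79
G01 X103.53 Y22.96
G01 X80.96 Y105.10
G01 X40.76 Y56.06
M5
G00 X0.00 Y0.00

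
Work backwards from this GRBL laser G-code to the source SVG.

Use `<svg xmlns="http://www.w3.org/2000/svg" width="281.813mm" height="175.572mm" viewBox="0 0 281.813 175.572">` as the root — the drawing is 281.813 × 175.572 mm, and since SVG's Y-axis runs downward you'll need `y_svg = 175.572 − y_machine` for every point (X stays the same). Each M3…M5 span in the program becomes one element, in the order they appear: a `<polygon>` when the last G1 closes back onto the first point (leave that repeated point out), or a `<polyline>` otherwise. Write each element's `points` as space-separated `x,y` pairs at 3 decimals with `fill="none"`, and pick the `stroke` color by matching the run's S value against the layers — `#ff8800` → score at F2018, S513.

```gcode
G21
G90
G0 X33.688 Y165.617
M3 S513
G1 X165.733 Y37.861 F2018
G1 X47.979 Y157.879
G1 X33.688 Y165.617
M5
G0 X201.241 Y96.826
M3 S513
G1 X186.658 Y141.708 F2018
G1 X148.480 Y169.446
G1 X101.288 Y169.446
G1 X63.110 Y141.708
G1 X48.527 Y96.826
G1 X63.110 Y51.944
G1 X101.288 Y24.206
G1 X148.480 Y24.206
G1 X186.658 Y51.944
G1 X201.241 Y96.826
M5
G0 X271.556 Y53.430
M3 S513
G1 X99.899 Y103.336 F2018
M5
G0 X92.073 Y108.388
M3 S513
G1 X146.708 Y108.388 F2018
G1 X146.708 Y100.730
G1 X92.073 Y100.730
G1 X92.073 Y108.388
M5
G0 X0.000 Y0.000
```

<svg xmlns="http://www.w3.org/2000/svg" width="281.813mm" height="175.572mm" viewBox="0 0 281.813 175.572">
  <polygon points="33.688,9.955 165.733,137.711 47.979,17.693" fill="none" stroke="#ff8800"/>
  <polygon points="201.241,78.746 186.658,33.864 148.480,6.126 101.288,6.126 63.110,33.864 48.527,78.746 63.110,123.628 101.288,151.366 148.480,151.366 186.658,123.628" fill="none" stroke="#ff8800"/>
  <polyline points="271.556,122.142 99.899,72.236" fill="none" stroke="#ff8800"/>
  <polygon points="92.073,67.184 146.708,67.184 146.708,74.842 92.073,74.842" fill="none" stroke="#ff8800"/>
</svg>

y_svg = 175.572 − y_m. Every run uses S513, so all elements get stroke `#ff8800` (score).

[1] closed run; points: 33.688,9.955 165.733,137.711 47.979,17.693

[2] closed run; points: 201.241,78.746 186.658,33.864 148.480,6.126 101.288,6.126 63.110,33.864 48.527,78.746 63.110,123.628 101.288,151.366 148.480,151.366 186.658,123.628

[3] open run; points: 271.556,122.142 99.899,72.236

[4] closed run; points: 92.073,67.184 146.708,67.184 146.708,74.842 92.073,74.842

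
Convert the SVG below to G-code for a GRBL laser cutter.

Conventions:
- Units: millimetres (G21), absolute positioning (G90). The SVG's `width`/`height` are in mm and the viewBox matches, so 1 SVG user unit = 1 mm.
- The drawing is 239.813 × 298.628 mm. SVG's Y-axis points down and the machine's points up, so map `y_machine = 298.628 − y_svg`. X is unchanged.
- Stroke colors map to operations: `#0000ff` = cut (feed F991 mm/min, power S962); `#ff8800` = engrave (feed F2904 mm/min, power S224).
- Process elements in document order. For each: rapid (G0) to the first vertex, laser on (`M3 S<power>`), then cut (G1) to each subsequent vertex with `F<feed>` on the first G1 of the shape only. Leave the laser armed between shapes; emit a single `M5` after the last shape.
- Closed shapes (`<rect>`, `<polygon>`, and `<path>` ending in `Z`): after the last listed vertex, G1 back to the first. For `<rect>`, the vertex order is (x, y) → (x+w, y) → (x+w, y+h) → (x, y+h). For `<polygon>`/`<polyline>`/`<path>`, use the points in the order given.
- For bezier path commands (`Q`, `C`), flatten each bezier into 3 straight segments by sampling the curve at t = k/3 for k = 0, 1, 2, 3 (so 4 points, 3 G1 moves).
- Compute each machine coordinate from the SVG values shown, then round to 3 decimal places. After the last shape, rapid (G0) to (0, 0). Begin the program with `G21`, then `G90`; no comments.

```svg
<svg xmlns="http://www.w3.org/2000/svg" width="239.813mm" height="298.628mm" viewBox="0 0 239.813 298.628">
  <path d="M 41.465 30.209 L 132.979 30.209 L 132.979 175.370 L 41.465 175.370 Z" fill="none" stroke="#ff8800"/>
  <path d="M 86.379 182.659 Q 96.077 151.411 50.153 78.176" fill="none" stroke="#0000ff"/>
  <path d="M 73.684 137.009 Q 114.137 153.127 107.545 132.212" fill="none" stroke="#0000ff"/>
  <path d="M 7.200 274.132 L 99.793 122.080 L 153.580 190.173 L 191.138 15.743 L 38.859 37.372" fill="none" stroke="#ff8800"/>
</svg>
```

G21
G90
G0 X41.465 Y268.419
M3 S224
G1 X132.979 Y268.419 F2904
G1 X132.979 Y123.258
G1 X41.465 Y123.258
G1 X41.465 Y268.419
G0 X86.379 Y115.969
M3 S962
G1 X86.664 Y141.466 F991
G1 X74.589 Y176.294
G1 X50.153 Y220.452
G0 X73.684 Y161.619
M3 S962
G1 X95.425 Y154.988 F991
G1 X106.712 Y156.587
G1 X107.545 Y166.416
G0 X7.200 Y24.496
M3 S224
G1 X99.793 Y176.548 F2904
G1 X153.580 Y108.455
G1 X191.138 Y282.885
G1 X38.859 Y261.256
M5
G0 X0.000 Y0.000

Since the viewBox matches the mm dimensions, user units are millimetres directly. The only transform is the Y-flip y_m = 298.628 − y_svg.

Shape 1 is a rectangle drawn with `<path>`. Its stroke #ff8800 means engrave at S224, F2904. After flipping Y the toolpath is (41.465,268.419) → (132.979,268.419) → (132.979,123.258) → (41.465,123.258) → (41.465,268.419), returning to the start.

Shape 2 is a quadratic bezier drawn with `<path>`. Its stroke #0000ff means cut at S962, F991. After flipping Y the toolpath is (86.379,115.969) → (86.664,141.466) → (74.589,176.294) → (50.153,220.452).

Shape 3 is a quadratic bezier drawn with `<path>`. Its stroke #0000ff means cut at S962, F991. After flipping Y the toolpath is (73.684,161.619) → (95.425,154.988) → (106.712,156.587) → (107.545,166.416).

Shape 4 is a open polyline drawn with `<path>`. Its stroke #ff8800 means engrave at S224, F2904. After flipping Y the toolpath is (7.200,24.496) → (99.793,176.548) → (153.580,108.455) → (191.138,282.885) → (38.859,261.256).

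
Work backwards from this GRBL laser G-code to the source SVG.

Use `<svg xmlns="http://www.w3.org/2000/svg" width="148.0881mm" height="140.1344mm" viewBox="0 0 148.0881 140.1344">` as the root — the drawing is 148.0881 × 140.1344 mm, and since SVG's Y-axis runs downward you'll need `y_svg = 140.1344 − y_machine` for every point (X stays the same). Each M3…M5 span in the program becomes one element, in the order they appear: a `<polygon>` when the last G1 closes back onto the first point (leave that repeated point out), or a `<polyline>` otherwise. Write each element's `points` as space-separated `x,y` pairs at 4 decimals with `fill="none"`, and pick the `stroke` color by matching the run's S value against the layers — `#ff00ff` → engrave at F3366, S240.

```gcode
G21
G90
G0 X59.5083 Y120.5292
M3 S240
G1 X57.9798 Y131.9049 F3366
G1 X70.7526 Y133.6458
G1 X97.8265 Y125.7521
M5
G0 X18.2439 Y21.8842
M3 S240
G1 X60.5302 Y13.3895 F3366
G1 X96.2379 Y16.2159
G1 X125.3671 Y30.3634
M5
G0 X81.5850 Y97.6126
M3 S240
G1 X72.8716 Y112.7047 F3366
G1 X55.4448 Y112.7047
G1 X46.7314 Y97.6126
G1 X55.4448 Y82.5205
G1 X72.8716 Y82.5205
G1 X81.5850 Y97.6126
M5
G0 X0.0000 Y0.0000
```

<svg xmlns="http://www.w3.org/2000/svg" width="148.0881mm" height="140.1344mm" viewBox="0 0 148.0881 140.1344">
  <polyline points="59.5083,19.6052 57.9798,8.2295 70.7526,6.4886 97.8265,14.3823" fill="none" stroke="#ff00ff"/>
  <polyline points="18.2439,118.2502 60.5302,126.7449 96.2379,123.9185 125.3671,109.7710" fill="none" stroke="#ff00ff"/>
  <polygon points="81.5850,42.5218 72.8716,27.4297 55.4448,27.4297 46.7314,42.5218 55.4448,57.6139 72.8716,57.6139" fill="none" stroke="#ff00ff"/>
</svg>

Each laser-on run becomes one SVG element. Flip Y back into SVG space with y_svg = 140.1344 − y_machine. Every run uses S240, so all elements get stroke `#ff00ff` (engrave).

Run 1: The run is open, so emit a `<polyline>` with points (Y-flipped): 59.5083,19.6052 57.9798,8.2295 70.7526,6.4886 97.8265,14.3823.

Run 2: The run is open, so emit a `<polyline>` with points (Y-flipped): 18.2439,118.2502 60.5302,126.7449 96.2379,123.9185 125.3671,109.7710.

Run 3: The run returns to its start, so emit a `<polygon>` with points (Y-flipped): 81.5850,42.5218 72.8716,27.4297 55.4448,27.4297 46.7314,42.5218 55.4448,57.6139 72.8716,57.6139.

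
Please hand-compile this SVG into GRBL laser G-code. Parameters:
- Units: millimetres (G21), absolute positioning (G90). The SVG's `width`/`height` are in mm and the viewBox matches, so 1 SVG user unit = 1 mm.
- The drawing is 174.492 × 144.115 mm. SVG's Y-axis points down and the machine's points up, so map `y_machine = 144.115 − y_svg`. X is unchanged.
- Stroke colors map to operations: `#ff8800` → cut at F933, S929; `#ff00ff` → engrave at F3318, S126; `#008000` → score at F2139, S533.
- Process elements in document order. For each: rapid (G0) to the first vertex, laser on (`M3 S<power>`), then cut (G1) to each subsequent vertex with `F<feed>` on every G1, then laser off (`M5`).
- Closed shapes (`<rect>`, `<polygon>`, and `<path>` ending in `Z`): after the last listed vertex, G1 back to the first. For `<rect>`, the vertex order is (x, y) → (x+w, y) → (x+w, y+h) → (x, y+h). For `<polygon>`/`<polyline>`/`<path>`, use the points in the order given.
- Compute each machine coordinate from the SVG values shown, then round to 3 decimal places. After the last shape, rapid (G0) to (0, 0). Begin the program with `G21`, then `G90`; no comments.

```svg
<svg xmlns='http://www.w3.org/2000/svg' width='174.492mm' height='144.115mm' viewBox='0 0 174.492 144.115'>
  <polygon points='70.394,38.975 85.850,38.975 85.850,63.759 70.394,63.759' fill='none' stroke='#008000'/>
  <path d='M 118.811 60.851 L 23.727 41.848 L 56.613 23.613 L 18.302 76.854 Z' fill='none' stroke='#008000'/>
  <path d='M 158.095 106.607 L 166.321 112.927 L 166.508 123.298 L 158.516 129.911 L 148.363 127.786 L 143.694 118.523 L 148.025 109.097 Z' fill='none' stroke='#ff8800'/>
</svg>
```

G21
G90
G0 X70.394 Y105.140
M3 S533
G1 X85.850 Y105.140 F2139
G1 X85.850 Y80.356 F2139
G1 X70.394 Y80.356 F2139
G1 X70.394 Y105.140 F2139
M5
G0 X118.811 Y83.264
M3 S533
G1 X23.727 Y102.267 F2139
G1 X56.613 Y120.502 F2139
G1 X18.302 Y67.261 F2139
G1 X118.811 Y83.264 F2139
M5
G0 X158.095 Y37.508
M3 S929
G1 X166.321 Y31.188 F933
G1 X166.508 Y20.817 F933
G1 X158.516 Y14.204 F933
G1 X148.363 Y16.329 F933
G1 X143.694 Y25.592 F933
G1 X148.025 Y35.018 F933
G1 X158.095 Y37.508 F933
M5
G0 X0.000 Y0.000

Since the viewBox matches the mm dimensions, user units are millimetres directly. The only transform is the Y-flip y_m = 144.115 − y_svg.

Shape 1 is a rectangle drawn with `<polygon>`. Its stroke #008000 means score at S533, F2139. After flipping Y the toolpath is (70.394,105.140) → (85.850,105.140) → (85.850,80.356) → (70.394,80.356) → (70.394,105.140), returning to the start.

Shape 2 is a closed polygon drawn with `<path>`. Its stroke #008000 means score at S533, F2139. After flipping Y the toolpath is (118.811,83.264) → (23.727,102.267) → (56.613,120.502) → (18.302,67.261) → (118.811,83.264), returning to the start.

Shape 3 is a regular polygon drawn with `<path>`. Its stroke #ff8800 means cut at S929, F933. After flipping Y the toolpath is (158.095,37.508) → (166.321,31.188) → (166.508,20.817) → (158.516,14.204) → (148.363,16.329) → (143.694,25.592) → (148.025,35.018) → (158.095,37.508), returning to the start.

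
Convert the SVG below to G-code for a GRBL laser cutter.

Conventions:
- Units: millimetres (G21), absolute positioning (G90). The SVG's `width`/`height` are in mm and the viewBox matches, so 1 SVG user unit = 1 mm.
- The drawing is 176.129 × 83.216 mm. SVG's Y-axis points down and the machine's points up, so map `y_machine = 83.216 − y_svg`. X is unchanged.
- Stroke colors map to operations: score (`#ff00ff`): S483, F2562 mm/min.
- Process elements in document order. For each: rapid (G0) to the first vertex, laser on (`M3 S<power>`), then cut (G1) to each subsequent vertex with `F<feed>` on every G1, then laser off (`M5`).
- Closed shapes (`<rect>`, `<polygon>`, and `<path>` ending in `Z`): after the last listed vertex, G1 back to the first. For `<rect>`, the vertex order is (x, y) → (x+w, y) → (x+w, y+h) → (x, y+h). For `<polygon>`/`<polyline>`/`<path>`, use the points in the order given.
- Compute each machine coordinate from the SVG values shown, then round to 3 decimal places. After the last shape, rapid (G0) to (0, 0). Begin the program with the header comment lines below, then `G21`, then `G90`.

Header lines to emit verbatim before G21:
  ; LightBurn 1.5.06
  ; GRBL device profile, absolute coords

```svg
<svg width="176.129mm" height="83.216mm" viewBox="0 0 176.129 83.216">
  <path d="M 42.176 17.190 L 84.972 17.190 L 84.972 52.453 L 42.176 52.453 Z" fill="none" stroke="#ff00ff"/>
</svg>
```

viewBox `0 0 176.129 83.216` with mm width/height → 1 unit = 1 mm. Flip: y_m = 83.216 − y_svg.

**Shape 1** — `<path>` rectangle, stroke `#ff00ff` → score (S483, F2562). Machine vertices: (42.176,66.026) → (84.972,66.026) → (84.972,30.763) → (42.176,30.763) → (42.176,66.026). Closed: final G1 returns to the first vertex.

; LightBurn 1.5.06
; GRBL device profile, absolute coords
G21
G90
G0 X42.176 Y66.026
M3 S483
G1 X84.972 Y66.026 F2562
G1 X84.972 Y30.763 F2562
G1 X42.176 Y30.763 F2562
G1 X42.176 Y66.026 F2562
M5
G0 X0.000 Y0.000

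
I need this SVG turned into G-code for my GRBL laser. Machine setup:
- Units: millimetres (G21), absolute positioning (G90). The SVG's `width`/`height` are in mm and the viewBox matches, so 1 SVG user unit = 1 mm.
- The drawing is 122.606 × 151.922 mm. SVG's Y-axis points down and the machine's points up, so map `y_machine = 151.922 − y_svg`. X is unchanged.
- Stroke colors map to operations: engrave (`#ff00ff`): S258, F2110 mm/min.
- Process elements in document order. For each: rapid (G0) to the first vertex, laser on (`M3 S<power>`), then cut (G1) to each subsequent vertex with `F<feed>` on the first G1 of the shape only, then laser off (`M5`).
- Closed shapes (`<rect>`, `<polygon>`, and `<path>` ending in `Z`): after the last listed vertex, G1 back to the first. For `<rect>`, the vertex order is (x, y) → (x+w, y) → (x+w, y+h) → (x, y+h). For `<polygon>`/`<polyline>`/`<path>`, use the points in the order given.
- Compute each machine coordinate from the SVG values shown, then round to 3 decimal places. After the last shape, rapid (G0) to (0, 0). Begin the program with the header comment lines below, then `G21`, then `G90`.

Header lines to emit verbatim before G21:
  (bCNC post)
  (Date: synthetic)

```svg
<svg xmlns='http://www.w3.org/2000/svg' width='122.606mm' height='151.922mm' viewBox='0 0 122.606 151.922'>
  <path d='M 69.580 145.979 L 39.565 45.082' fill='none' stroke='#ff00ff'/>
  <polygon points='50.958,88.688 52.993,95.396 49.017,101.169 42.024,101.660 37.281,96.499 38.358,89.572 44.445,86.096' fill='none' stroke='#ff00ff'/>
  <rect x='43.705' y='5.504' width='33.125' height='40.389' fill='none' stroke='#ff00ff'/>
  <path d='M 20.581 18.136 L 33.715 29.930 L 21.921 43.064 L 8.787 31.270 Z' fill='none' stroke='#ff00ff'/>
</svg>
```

viewBox `0 0 122.606 151.922` with mm width/height → 1 unit = 1 mm. Flip: y_m = 151.922 − y_svg.

**Shape 1** — `<path>` line segment, stroke `#ff00ff` → engrave (S258, F2110). Machine vertices: (69.580,5.943) → (39.565,106.840). Open path.

**Shape 2** — `<polygon>` regular polygon, stroke `#ff00ff` → engrave (S258, F2110). Machine vertices: (50.958,63.234) → (52.993,56.526) → (49.017,50.753) → (42.024,50.262) → (37.281,55.423) → (38.358,62.350) → (44.445,65.826) → (50.958,63.234). Closed: final G1 returns to the first vertex.

**Shape 3** — `<rect>` rectangle, stroke `#ff00ff` → engrave (S258, F2110). Machine vertices: (43.705,146.418) → (76.830,146.418) → (76.830,106.029) → (43.705,106.029) → (43.705,146.418). Closed: final G1 returns to the first vertex.

**Shape 4** — `<path>` regular polygon, stroke `#ff00ff` → engrave (S258, F2110). Machine vertices: (20.581,133.786) → (33.715,121.992) → (21.921,108.858) → (8.787,120.652) → (20.581,133.786). Closed: final G1 returns to the first vertex.

(bCNC post)
(Date: synthetic)
G21
G90
G0 X69.580 Y5.943
M3 S258
G1 X39.565 Y106.840 F2110
M5
G0 X50.958 Y63.234
M3 S258
G1 X52.993 Y56.526 F2110
G1 X49.017 Y50.753
G1 X42.024 Y50.262
G1 X37.281 Y55.423
G1 X38.358 Y62.350
G1 X44.445 Y65.826
G1 X50.958 Y63.234
M5
G0 X43.705 Y146.418
M3 S258
G1 X76.830 Y146.418 F2110
G1 X76.830 Y106.029
G1 X43.705 Y106.029
G1 X43.705 Y146.418
M5
G0 X20.581 Y133.786
M3 S258
G1 X33.715 Y121.992 F2110
G1 X21.921 Y108.858
G1 X8.787 Y120.652
G1 X20.581 Y133.786
M5
G0 X0.000 Y0.000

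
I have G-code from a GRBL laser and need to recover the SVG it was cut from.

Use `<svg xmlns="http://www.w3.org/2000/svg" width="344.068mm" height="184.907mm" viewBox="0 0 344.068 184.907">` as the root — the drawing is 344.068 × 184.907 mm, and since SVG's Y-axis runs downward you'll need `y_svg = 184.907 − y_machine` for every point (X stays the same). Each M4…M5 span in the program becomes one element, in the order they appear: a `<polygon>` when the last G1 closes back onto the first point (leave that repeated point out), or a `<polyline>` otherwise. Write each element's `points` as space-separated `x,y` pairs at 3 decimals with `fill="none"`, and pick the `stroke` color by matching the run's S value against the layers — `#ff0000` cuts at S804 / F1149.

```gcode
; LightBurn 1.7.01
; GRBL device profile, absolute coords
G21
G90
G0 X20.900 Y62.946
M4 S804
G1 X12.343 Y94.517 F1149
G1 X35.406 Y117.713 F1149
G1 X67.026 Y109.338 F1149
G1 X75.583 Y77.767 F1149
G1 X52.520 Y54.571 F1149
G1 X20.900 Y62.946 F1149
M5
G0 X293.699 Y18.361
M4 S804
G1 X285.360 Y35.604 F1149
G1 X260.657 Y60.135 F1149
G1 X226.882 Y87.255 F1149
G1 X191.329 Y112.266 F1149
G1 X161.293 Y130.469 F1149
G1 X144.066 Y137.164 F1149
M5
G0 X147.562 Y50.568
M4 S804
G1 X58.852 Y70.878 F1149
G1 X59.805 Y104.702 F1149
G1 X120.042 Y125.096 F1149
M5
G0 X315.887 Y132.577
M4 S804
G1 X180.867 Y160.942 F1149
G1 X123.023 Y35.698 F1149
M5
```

<svg xmlns="http://www.w3.org/2000/svg" width="344.068mm" height="184.907mm" viewBox="0 0 344.068 184.907">
  <polygon points="20.900,121.961 12.343,90.390 35.406,67.194 67.026,75.569 75.583,107.140 52.520,130.336" fill="none" stroke="#ff0000"/>
  <polyline points="293.699,166.546 285.360,149.303 260.657,124.772 226.882,97.652 191.329,72.641 161.293,54.438 144.066,47.743" fill="none" stroke="#ff0000"/>
  <polyline points="147.562,134.339 58.852,114.029 59.805,80.205 120.042,59.811" fill="none" stroke="#ff0000"/>
  <polyline points="315.887,52.330 180.867,23.965 123.023,149.209" fill="none" stroke="#ff0000"/>
</svg>

y_svg = 184.907 − y_m. Every run uses S804, so all elements get stroke `#ff0000` (cut).

[1] closed run; points: 20.900,121.961 12.343,90.390 35.406,67.194 67.026,75.569 75.583,107.140 52.520,130.336

[2] open run; points: 293.699,166.546 285.360,149.303 260.657,124.772 226.882,97.652 191.329,72.641 161.293,54.438 144.066,47.743

[3] open run; points: 147.562,134.339 58.852,114.029 59.805,80.205 120.042,59.811

[4] open run; points: 315.887,52.330 180.867,23.965 123.023,149.209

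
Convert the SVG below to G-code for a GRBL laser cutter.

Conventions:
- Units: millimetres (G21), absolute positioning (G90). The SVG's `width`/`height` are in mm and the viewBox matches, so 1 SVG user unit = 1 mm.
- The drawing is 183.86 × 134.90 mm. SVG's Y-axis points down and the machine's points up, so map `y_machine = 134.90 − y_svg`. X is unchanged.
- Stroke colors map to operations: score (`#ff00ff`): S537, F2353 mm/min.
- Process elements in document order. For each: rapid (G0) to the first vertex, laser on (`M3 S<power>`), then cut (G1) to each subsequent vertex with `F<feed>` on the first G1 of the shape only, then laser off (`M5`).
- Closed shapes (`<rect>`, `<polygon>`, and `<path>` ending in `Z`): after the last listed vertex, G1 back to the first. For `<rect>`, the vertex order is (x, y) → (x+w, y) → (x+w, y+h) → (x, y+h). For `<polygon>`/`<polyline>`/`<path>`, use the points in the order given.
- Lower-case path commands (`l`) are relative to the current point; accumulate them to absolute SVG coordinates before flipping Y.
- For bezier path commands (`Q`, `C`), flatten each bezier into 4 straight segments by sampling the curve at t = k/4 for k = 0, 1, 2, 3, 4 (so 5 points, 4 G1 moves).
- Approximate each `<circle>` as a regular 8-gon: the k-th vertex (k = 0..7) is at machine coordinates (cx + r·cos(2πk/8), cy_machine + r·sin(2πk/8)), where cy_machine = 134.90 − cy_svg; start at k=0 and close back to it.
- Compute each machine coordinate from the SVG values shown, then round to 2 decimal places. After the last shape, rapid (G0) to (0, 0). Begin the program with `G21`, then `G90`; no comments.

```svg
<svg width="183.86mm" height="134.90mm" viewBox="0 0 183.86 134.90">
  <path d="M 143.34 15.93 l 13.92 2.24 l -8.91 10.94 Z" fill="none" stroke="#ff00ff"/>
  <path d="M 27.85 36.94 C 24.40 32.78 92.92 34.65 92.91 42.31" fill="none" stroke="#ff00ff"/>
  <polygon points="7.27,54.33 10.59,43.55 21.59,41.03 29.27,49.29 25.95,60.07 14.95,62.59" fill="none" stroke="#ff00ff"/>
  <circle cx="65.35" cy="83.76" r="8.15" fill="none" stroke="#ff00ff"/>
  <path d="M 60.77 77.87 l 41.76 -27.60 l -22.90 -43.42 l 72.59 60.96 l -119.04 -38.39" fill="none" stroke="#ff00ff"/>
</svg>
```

G21
G90
G0 X143.34 Y118.97
M3 S537
G1 X157.26 Y116.73 F2353
G1 X148.35 Y105.79
G1 X143.34 Y118.97
M5
G0 X27.85 Y97.96
M3 S537
G1 X36.56 Y99.95 F2353
G1 X59.09 Y99.71
G1 X82.26 Y97.25
G1 X92.91 Y92.59
M5
G0 X7.27 Y80.57
M3 S537
G1 X10.59 Y91.35 F2353
G1 X21.59 Y93.87
G1 X29.27 Y85.61
G1 X25.95 Y74.83
G1 X14.95 Y72.31
G1 X7.27 Y80.57
M5
G0 X73.50 Y51.14
M3 S537
G1 X71.11 Y56.90 F2353
G1 X65.35 Y59.29
G1 X59.59 Y56.90
G1 X57.20 Y51.14
G1 X59.59 Y45.38
G1 X65.35 Y42.99
G1 X71.11 Y45.38
G1 X73.50 Y51.14
M5
G0 X60.77 Y57.03
M3 S537
G1 X102.53 Y84.63 F2353
G1 X79.63 Y128.05
G1 X152.22 Y67.09
G1 X33.18 Y105.48
M5
G0 X0.00 Y0.00

1 u = 1 mm; y_m = 134.90 − y.

[1] `<path>` regular polygon, #ff00ff→score S537 F2353: (143.34,118.97) → (157.26,116.73) → (148.35,105.79) → (143.34,118.97) (closed)

[2] `<path>` cubic bezier, #ff00ff→score S537 F2353: (27.85,97.96) → (36.56,99.95) → (59.09,99.71) → (82.26,97.25) → (92.91,92.59)

[3] `<polygon>` regular polygon, #ff00ff→score S537 F2353: (7.27,80.57) → (10.59,91.35) → (21.59,93.87) → (29.27,85.61) → (25.95,74.83) → (14.95,72.31) → (7.27,80.57) (closed)

[4] `<circle>` circle, #ff00ff→score S537 F2353: (73.50,51.14) → (71.11,56.90) → (65.35,59.29) → (59.59,56.90) → (57.20,51.14) → (59.59,45.38) → (65.35,42.99) → (71.11,45.38) → (73.50,51.14) (closed)

[5] `<path>` open polyline, #ff00ff→score S537 F2353: (60.77,57.03) → (102.53,84.63) → (79.63,128.05) → (152.22,67.09) → (33.18,105.48)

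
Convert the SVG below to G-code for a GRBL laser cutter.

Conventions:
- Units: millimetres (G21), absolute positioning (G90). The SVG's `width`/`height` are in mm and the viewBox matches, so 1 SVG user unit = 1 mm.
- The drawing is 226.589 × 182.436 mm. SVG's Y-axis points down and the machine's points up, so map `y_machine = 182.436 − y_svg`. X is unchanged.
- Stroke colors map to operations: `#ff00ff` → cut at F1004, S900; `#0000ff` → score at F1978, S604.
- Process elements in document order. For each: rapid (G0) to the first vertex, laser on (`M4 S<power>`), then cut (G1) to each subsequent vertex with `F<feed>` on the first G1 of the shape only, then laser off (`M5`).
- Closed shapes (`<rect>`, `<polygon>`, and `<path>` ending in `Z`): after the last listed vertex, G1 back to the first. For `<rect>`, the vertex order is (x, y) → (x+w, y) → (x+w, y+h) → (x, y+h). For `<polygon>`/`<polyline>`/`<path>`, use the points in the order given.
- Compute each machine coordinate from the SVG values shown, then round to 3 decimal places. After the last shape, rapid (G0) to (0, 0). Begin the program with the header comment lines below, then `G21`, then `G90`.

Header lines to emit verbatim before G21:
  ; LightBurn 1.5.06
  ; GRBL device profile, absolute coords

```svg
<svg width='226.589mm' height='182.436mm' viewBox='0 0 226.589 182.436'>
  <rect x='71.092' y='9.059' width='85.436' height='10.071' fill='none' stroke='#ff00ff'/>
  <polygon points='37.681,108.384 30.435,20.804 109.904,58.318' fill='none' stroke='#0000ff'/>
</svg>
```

; LightBurn 1.5.06
; GRBL device profile, absolute coords
G21
G90
G0 X71.092 Y173.377
M4 S900
G1 X156.528 Y173.377 F1004
G1 X156.528 Y163.306
G1 X71.092 Y163.306
G1 X71.092 Y173.377
M5
G0 X37.681 Y74.052
M4 S604
G1 X30.435 Y161.632 F1978
G1 X109.904 Y124.118
G1 X37.681 Y74.052
M5
G0 X0.000 Y0.000

1 u = 1 mm; y_m = 182.436 − y.

[1] `<rect>` rectangle, #ff00ff→cut S900 F1004: (71.092,173.377) → (156.528,173.377) → (156.528,163.306) → (71.092,163.306) → (71.092,173.377) (closed)

[2] `<polygon>` regular polygon, #0000ff→score S604 F1978: (37.681,74.052) → (30.435,161.632) → (109.904,124.118) → (37.681,74.052) (closed)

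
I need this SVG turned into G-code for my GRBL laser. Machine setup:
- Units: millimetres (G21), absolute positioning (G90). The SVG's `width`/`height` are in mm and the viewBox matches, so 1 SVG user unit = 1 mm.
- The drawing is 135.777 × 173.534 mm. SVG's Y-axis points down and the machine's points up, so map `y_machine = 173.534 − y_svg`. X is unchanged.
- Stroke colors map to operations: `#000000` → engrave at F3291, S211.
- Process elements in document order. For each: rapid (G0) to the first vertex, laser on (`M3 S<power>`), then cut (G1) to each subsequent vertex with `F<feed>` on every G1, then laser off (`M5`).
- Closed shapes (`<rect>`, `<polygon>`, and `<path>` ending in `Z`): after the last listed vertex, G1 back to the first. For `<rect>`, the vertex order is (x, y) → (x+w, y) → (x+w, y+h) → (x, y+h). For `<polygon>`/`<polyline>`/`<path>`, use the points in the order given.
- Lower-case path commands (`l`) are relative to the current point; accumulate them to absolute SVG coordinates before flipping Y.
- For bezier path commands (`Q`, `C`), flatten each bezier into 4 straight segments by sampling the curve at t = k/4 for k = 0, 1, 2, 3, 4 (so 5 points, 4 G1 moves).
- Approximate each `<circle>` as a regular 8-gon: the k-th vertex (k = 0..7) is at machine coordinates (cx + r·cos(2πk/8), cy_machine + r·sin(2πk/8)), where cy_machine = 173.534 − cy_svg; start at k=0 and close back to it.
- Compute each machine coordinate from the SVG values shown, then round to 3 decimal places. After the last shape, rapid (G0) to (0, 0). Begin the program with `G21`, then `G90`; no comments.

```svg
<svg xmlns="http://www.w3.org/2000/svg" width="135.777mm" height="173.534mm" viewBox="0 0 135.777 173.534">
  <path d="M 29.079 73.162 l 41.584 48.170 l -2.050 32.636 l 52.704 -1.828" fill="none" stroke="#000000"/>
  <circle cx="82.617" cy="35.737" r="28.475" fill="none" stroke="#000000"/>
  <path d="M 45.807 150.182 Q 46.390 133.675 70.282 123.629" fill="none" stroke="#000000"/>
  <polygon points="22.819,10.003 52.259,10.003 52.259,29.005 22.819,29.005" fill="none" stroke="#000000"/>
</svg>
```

G21
G90
G0 X29.079 Y100.372
M3 S211
G1 X70.663 Y52.202 F3291
G1 X68.613 Y19.566 F3291
G1 X121.317 Y21.394 F3291
M5
G0 X111.092 Y137.797
M3 S211
G1 X102.752 Y157.932 F3291
G1 X82.617 Y166.272 F3291
G1 X62.482 Y157.932 F3291
G1 X54.142 Y137.797 F3291
G1 X62.482 Y117.662 F3291
G1 X82.617 Y109.322 F3291
G1 X102.752 Y117.662 F3291
G1 X111.092 Y137.797 F3291
M5
G0 X45.807 Y23.352
M3 S211
G1 X47.555 Y31.202 F3291
G1 X52.217 Y38.244 F3291
G1 X59.793 Y44.478 F3291
G1 X70.282 Y49.905 F3291
M5
G0 X22.819 Y163.531
M3 S211
G1 X52.259 Y163.531 F3291
G1 X52.259 Y144.529 F3291
G1 X22.819 Y144.529 F3291
G1 X22.819 Y163.531 F3291
M5
G0 X0.000 Y0.000

Since the viewBox matches the mm dimensions, user units are millimetres directly. The only transform is the Y-flip y_m = 173.534 − y_svg.

Shape 1 is a open polyline drawn with `<path>`. Its stroke #000000 means engrave at S211, F3291. After flipping Y the toolpath is (29.079,100.372) → (70.663,52.202) → (68.613,19.566) → (121.317,21.394).

Shape 2 is a circle drawn with `<circle>`. Its stroke #000000 means engrave at S211, F3291. After flipping Y the toolpath is (111.092,137.797) → (102.752,157.932) → (82.617,166.272) → (62.482,157.932) → (54.142,137.797) → (62.482,117.662) → (82.617,109.322) → (102.752,117.662) → (111.092,137.797), returning to the start.

Shape 3 is a quadratic bezier drawn with `<path>`. Its stroke #000000 means engrave at S211, F3291. After flipping Y the toolpath is (45.807,23.352) → (47.555,31.202) → (52.217,38.244) → (59.793,44.478) → (70.282,49.905).

Shape 4 is a rectangle drawn with `<polygon>`. Its stroke #000000 means engrave at S211, F3291. After flipping Y the toolpath is (22.819,163.531) → (52.259,163.531) → (52.259,144.529) → (22.819,144.529) → (22.819,163.531), returning to the start.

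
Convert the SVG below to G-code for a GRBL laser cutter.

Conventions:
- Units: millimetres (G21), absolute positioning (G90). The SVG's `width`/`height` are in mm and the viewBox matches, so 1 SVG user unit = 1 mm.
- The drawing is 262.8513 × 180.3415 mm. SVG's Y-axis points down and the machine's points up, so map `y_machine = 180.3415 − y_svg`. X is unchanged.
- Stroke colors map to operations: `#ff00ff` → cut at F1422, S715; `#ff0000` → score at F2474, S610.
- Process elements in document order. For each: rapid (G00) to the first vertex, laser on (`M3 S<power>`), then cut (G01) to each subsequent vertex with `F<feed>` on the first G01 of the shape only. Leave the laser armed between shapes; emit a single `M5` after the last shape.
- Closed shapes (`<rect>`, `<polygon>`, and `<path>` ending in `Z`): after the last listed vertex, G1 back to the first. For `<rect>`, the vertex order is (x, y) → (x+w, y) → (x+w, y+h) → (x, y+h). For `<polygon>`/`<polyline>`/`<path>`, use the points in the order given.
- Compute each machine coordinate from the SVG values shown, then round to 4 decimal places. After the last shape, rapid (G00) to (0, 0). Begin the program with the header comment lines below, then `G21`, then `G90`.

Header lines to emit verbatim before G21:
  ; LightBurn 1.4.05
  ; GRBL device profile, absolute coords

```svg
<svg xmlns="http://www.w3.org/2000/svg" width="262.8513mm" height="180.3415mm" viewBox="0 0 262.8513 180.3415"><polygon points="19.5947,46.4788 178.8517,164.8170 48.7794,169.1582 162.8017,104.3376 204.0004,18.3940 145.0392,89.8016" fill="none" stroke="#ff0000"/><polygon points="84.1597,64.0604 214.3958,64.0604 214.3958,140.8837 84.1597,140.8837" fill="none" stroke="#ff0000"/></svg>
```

viewBox `0 0 262.8513 180.3415` with mm width/height → 1 unit = 1 mm. Flip: y_m = 180.3415 − y_svg.

**Shape 1** — `<polygon>` closed polygon, stroke `#ff0000` → score (S610, F2474). Machine vertices: (19.5947,133.8627) → (178.8517,15.5245) → (48.7794,11.1833) → (162.8017,76.0039) → (204.0004,161.9475) → (145.0392,90.5399) → (19.5947,133.8627). Closed: final G1 returns to the first vertex.

**Shape 2** — `<polygon>` rectangle, stroke `#ff0000` → score (S610, F2474). Machine vertices: (84.1597,116.2811) → (214.3958,116.2811) → (214.3958,39.4578) → (84.1597,39.4578) → (84.1597,116.2811). Closed: final G1 returns to the first vertex.

; LightBurn 1.4.05
; GRBL device profile, absolute coords
G21
G90
G00 X19.5947 Y133.8627
M3 S610
G01 X178.8517 Y15.5245 F2474
G01 X48.7794 Y11.1833
G01 X162.8017 Y76.0039
G01 X204.0004 Y161.9475
G01 X145.0392 Y90.5399
G01 X19.5947 Y133.8627
G00 X84.1597 Y116.2811
M3 S610
G01 X214.3958 Y116.2811 F2474
G01 X214.3958 Y39.4578
G01 X84.1597 Y39.4578
G01 X84.1597 Y116.2811
M5
G00 X0.0000 Y0.0000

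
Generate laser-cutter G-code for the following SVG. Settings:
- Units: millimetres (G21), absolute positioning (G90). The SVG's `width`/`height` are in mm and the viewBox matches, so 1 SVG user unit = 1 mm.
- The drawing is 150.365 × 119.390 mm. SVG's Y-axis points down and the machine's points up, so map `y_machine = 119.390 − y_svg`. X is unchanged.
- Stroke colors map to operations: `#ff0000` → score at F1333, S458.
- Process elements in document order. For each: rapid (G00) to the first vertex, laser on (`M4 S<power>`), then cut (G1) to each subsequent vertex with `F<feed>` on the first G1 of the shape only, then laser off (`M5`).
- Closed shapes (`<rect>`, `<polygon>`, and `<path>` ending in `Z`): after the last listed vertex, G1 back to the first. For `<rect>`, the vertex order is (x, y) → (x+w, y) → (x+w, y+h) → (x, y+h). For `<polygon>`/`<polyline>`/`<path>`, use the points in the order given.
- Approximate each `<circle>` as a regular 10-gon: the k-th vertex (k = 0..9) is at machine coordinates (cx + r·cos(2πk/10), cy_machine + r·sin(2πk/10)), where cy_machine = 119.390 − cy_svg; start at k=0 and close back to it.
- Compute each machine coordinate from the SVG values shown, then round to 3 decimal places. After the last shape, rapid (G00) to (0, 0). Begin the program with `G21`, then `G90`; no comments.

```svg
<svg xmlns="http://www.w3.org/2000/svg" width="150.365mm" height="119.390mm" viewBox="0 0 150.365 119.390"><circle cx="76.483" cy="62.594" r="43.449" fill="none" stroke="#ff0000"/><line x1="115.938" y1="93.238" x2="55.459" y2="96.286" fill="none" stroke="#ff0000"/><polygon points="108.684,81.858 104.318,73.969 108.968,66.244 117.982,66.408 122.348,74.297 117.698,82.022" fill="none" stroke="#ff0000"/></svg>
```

G21
G90
G00 X119.932 Y56.796
M4 S458
G1 X111.634 Y82.335 F1333
G1 X89.909 Y98.118
G1 X63.057 Y98.118
G1 X41.332 Y82.335
G1 X33.034 Y56.796
G1 X41.332 Y31.257
G1 X63.057 Y15.474
G1 X89.909 Y15.474
G1 X111.634 Y31.257
G1 X119.932 Y56.796
M5
G00 X115.938 Y26.152
M4 S458
G1 X55.459 Y23.104 F1333
M5
G00 X108.684 Y37.532
M4 S458
G1 X104.318 Y45.421 F1333
G1 X108.968 Y53.146
G1 X117.982 Y52.982
G1 X122.348 Y45.093
G1 X117.698 Y37.368
G1 X108.684 Y37.532
M5
G00 X0.000 Y0.000

1 u = 1 mm; y_m = 119.390 − y.

[1] `<circle>` circle, #ff0000→score S458 F1333: (119.932,56.796) → (111.634,82.335) → (89.909,98.118) → (63.057,98.118) → (41.332,82.335) → (33.034,56.796) → (41.332,31.257) → (63.057,15.474) → (89.909,15.474) → (111.634,31.257) → (119.932,56.796) (closed)

[2] `<line>` line segment, #ff0000→score S458 F1333: (115.938,26.152) → (55.459,23.104)

[3] `<polygon>` regular polygon, #ff0000→score S458 F1333: (108.684,37.532) → (104.318,45.421) → (108.968,53.146) → (117.982,52.982) → (122.348,45.093) → (117.698,37.368) → (108.684,37.532) (closed)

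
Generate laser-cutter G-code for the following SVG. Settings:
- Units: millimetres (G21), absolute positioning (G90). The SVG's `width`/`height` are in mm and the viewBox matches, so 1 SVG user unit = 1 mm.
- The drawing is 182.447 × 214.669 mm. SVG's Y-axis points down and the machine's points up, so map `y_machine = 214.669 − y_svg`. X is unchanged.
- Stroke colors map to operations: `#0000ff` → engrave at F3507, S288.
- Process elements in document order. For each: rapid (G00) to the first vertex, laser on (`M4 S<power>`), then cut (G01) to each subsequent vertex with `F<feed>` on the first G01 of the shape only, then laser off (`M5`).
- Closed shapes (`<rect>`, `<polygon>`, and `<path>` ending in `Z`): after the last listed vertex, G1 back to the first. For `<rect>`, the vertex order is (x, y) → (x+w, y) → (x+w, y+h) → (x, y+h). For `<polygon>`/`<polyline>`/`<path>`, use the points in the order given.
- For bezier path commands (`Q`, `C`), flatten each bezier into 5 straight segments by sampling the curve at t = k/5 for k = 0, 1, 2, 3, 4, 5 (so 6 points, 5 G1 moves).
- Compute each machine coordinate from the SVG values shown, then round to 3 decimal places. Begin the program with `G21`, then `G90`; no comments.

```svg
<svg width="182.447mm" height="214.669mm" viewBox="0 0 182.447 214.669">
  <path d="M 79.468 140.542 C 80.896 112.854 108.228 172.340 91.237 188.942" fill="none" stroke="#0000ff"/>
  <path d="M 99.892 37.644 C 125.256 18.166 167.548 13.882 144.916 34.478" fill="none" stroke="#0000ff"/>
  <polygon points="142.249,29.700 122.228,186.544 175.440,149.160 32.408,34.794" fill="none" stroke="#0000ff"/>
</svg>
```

1 u = 1 mm; y_m = 214.669 − y.

[1] `<path>` cubic bezier, #0000ff→engrave S288 F3507: (79.468,74.127) → (82.871,81.319) → (89.121,73.833) → (94.846,57.910) → (96.675,39.794) → (91.237,25.727)

[2] `<path>` cubic bezier, #0000ff→engrave S288 F3507: (99.892,177.025) → (116.487,186.811) → (133.216,192.486) → (146.149,193.584) → (151.359,189.640) → (144.916,180.191)

[3] `<polygon>` closed polygon, #0000ff→engrave S288 F3507: (142.249,184.969) → (122.228,28.125) → (175.440,65.509) → (32.408,179.875) → (142.249,184.969) (closed)

G21
G90
G00 X79.468 Y74.127
M4 S288
G01 X82.871 Y81.319 F3507
G01 X89.121 Y73.833
G01 X94.846 Y57.910
G01 X96.675 Y39.794
G01 X91.237 Y25.727
M5
G00 X99.892 Y177.025
M4 S288
G01 X116.487 Y186.811 F3507
G01 X133.216 Y192.486
G01 X146.149 Y193.584
G01 X151.359 Y189.640
G01 X144.916 Y180.191
M5
G00 X142.249 Y184.969
M4 S288
G01 X122.228 Y28.125 F3507
G01 X175.440 Y65.509
G01 X32.408 Y179.875
G01 X142.249 Y184.969
M5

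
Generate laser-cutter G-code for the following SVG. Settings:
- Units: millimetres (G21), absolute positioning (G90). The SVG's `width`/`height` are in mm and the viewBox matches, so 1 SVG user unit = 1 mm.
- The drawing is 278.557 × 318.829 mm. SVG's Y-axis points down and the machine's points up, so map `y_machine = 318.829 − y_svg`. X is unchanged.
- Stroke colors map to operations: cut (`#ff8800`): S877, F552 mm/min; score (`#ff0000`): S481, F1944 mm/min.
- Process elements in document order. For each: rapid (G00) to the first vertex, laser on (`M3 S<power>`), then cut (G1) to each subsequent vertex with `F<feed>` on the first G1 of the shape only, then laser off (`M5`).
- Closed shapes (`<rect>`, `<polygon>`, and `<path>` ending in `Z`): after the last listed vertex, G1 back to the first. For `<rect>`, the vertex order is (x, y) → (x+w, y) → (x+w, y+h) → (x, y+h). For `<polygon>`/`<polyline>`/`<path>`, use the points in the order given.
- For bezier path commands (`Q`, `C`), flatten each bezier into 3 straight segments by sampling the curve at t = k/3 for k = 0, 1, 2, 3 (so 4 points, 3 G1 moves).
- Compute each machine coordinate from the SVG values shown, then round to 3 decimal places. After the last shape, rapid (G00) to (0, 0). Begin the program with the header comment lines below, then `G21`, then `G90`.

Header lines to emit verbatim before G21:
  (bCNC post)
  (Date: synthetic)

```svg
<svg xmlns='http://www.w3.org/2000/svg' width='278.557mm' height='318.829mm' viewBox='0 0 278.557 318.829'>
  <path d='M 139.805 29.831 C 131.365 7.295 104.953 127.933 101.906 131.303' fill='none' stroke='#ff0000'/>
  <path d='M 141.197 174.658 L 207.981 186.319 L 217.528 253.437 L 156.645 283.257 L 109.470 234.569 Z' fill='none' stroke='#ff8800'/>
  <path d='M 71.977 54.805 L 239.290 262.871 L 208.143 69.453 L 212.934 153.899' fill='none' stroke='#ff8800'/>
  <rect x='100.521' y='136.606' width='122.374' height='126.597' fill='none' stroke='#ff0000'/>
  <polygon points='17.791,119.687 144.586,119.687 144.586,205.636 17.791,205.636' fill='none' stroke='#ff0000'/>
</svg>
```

1 u = 1 mm; y_m = 318.829 − y.

[1] `<path>` cubic bezier, #ff0000→score S481 F1944: (139.805,288.998) → (126.905,273.455) → (111.210,220.339) → (101.906,187.526)

[2] `<path>` regular polygon, #ff8800→cut S877 F552: (141.197,144.171) → (207.981,132.510) → (217.528,65.392) → (156.645,35.572) → (109.470,84.260) → (141.197,144.171) (closed)

[3] `<path>` open polyline, #ff8800→cut S877 F552: (71.977,264.024) → (239.290,55.958) → (208.143,249.376) → (212.934,164.930)

[4] `<rect>` rectangle, #ff0000→score S481 F1944: (100.521,182.223) → (222.895,182.223) → (222.895,55.626) → (100.521,55.626) → (100.521,182.223) (closed)

[5] `<polygon>` rectangle, #ff0000→score S481 F1944: (17.791,199.142) → (144.586,199.142) → (144.586,113.193) → (17.791,113.193) → (17.791,199.142) (closed)

(bCNC post)
(Date: synthetic)
G21
G90
G00 X139.805 Y288.998
M3 S481
G1 X126.905 Y273.455 F1944
G1 X111.210 Y220.339
G1 X101.906 Y187.526
M5
G00 X141.197 Y144.171
M3 S877
G1 X207.981 Y132.510 F552
G1 X217.528 Y65.392
G1 X156.645 Y35.572
G1 X109.470 Y84.260
G1 X141.197 Y144.171
M5
G00 X71.977 Y264.024
M3 S877
G1 X239.290 Y55.958 F552
G1 X208.143 Y249.376
G1 X212.934 Y164.930
M5
G00 X100.521 Y182.223
M3 S481
G1 X222.895 Y182.223 F1944
G1 X222.895 Y55.626
G1 X100.521 Y55.626
G1 X100.521 Y182.223
M5
G00 X17.791 Y199.142
M3 S481
G1 X144.586 Y199.142 F1944
G1 X144.586 Y113.193
G1 X17.791 Y113.193
G1 X17.791 Y199.142
M5
G00 X0.000 Y0.000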